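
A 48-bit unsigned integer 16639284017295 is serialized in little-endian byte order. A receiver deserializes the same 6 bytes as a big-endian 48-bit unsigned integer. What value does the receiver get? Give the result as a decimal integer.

16639284017295 in 48-bit hexadecimal is 0x0F22229CF88F.
Stored little-endian, the bytes at ascending addresses are 8F F8 9C 22 22 0F.
Read back as big-endian, the last byte is least significant, giving 0x8FF89C22220F.
0x8FF89C22220F = 158297934144015.

158297934144015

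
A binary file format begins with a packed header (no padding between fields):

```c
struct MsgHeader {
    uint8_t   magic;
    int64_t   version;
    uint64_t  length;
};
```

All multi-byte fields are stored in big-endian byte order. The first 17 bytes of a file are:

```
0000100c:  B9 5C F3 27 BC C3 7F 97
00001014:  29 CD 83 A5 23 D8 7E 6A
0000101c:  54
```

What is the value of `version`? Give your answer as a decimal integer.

6697740762517313321

`version` follows `magic` (1 byte), so it starts at byte offset 1 and occupies 8 bytes.
Bytes at offsets 1..8: 5C F3 27 BC C3 7F 97 29.
In big-endian order the high byte comes first in memory.
The bytes are already most-significant first: 0x5CF327BCC37F9729.
0x5CF327BCC37F9729 = 6697740762517313321.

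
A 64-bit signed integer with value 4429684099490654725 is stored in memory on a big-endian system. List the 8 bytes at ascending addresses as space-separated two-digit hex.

4429684099490654725 in hexadecimal, padded to 64 bits, is 0x3D79663811562A05.
Split into bytes (most-significant first): 3D 79 66 38 11 56 2A 05.
In big-endian order the high byte comes first in memory.
So the memory order matches the most-significant-first order: 3D 79 66 38 11 56 2A 05.

3D 79 66 38 11 56 2A 05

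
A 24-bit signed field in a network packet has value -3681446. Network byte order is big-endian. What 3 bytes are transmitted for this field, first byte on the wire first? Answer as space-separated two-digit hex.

C7 D3 5A

Two's complement of -3681446 in 24 bits: 3681446 = 0x382CA6; invert → 0xC7D359; add 1 → 0xC7D35A.
Split into bytes (most-significant first): C7 D3 5A.
Big-endian stores the most-significant byte at the lowest address.
So the memory order matches the most-significant-first order: C7 D3 5A.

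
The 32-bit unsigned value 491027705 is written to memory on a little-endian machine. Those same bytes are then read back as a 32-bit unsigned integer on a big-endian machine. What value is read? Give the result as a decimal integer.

4185670685

491027705 in 32-bit hexadecimal is 0x1D447CF9.
Stored little-endian, the bytes at ascending addresses are F9 7C 44 1D.
Read back as big-endian, the last byte is least significant, giving 0xF97C441D.
0xF97C441D = 4185670685.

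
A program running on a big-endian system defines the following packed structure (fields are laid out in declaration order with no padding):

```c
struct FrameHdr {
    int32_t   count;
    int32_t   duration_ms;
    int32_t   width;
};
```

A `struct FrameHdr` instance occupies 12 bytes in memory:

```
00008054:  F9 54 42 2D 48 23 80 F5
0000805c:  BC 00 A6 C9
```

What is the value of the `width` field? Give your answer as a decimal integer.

`width` follows `count` (4 B), `duration_ms` (4 B), so it starts at offset 4 + 4 = 8 and occupies 4 bytes.
Bytes at offsets 8..11: BC 00 A6 C9.
In big-endian order the high byte comes first in memory.
The bytes are already most-significant first: 0xBC00A6C9.
Top bit is set, so as a signed 32-bit value this is 0xBC00A6C9 − 2^32 = -1140807991.

-1140807991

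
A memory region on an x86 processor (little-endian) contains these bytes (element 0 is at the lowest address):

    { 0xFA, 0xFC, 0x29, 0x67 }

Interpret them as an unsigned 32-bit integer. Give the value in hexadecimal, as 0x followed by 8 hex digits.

0x6729FCFA

Little-endian: lowest address holds the least-significant byte.
Reassemble most-significant byte first: 67 29 FC FA → 0x6729FCFA.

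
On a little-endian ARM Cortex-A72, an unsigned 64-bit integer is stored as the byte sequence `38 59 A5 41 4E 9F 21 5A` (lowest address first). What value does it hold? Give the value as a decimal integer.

Little-endian stores the least-significant byte at the lowest address.
Reassemble most-significant byte first: 5A 21 9F 4E 41 A5 59 38 → 0x5A219F4E41A55938.
0x5A219F4E41A55938 = 6494647296102586680.

6494647296102586680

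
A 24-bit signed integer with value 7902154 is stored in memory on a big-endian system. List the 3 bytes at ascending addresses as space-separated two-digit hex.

7902154 in hexadecimal, padded to 24 bits, is 0x7893CA.
Split into bytes (most-significant first): 78 93 CA.
Big-endian stores the most-significant byte at the lowest address.
So the memory order matches the most-significant-first order: 78 93 CA.

78 93 CA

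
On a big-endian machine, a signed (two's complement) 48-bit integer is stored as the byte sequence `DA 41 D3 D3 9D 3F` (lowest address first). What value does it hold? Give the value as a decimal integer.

-41498715120321

In big-endian order the high byte comes first in memory.
The bytes are already most-significant first: 0xDA41D3D39D3F.
Top bit is set, so as a signed 48-bit value this is 0xDA41D3D39D3F − 2^48 = -41498715120321.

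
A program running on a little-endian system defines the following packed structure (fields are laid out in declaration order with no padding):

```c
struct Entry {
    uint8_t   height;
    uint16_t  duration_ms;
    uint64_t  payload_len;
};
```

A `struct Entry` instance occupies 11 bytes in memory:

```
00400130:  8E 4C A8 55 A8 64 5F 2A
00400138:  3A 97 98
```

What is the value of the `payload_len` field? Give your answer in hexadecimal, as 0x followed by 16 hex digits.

0x98973A2A5F64A855

`payload_len` follows `height` (1 B), `duration_ms` (2 B), so it starts at offset 1 + 2 = 3 and occupies 8 bytes.
Bytes at offsets 3..10: 55 A8 64 5F 2A 3A 97 98.
Little-endian stores the least-significant byte at the lowest address.
Reassemble most-significant byte first: 98 97 3A 2A 5F 64 A8 55 → 0x98973A2A5F64A855.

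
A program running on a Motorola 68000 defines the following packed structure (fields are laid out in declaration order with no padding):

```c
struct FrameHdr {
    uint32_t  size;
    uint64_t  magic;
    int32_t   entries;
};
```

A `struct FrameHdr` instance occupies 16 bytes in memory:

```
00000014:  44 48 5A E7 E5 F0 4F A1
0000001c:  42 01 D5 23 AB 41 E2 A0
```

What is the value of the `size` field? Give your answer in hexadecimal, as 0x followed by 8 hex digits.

`size` is the first field, at byte offset 0, occupying 4 bytes.
Bytes at offsets 0..3: 44 48 5A E7.
In big-endian order the high byte comes first in memory.
The bytes are already most-significant first: 0x44485AE7.

0x44485AE7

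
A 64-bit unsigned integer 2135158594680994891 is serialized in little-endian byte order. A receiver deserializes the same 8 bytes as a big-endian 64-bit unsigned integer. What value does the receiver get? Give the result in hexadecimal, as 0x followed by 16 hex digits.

0x4B3C15E76D9BA11D

2135158594680994891 in 64-bit hexadecimal is 0x1DA19B6DE7153C4B.
Stored little-endian, the bytes at ascending addresses are 4B 3C 15 E7 6D 9B A1 1D.
Read back as big-endian, the last byte is least significant, giving 0x4B3C15E76D9BA11D.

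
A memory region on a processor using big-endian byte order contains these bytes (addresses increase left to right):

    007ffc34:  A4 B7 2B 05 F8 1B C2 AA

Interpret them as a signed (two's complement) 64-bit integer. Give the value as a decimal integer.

In big-endian order the high byte comes first in memory.
The bytes are already most-significant first: 0xA4B72B05F81BC2AA.
Top bit is set, so as a signed 64-bit value this is 0xA4B72B05F81BC2AA − 2^64 = -6577741426113920342.

-6577741426113920342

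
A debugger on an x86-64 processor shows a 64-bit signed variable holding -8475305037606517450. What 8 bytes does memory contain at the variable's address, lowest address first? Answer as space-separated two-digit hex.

36 85 62 EE F8 AA 61 8A

Two's complement of -8475305037606517450 in 64 bits: 8475305037606517450 = 0x759E5507119D7ACA; invert → 0x8A61AAF8EE628535; add 1 → 0x8A61AAF8EE628536.
Split into bytes (most-significant first): 8A 61 AA F8 EE 62 85 36.
In little-endian order the low byte comes first in memory.
So at ascending addresses the bytes are 36 85 62 EE F8 AA 61 8A.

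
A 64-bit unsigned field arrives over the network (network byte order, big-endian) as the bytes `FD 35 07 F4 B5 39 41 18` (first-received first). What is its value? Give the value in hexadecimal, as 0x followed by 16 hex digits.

0xFD3507F4B5394118

Big-endian: lowest address holds the most-significant byte.
The bytes are already most-significant first: 0xFD3507F4B5394118.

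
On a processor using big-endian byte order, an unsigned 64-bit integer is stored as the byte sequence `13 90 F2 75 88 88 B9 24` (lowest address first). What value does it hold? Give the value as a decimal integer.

1409893269982722340

In big-endian order the high byte comes first in memory.
The bytes are already most-significant first: 0x1390F2758888B924.
0x1390F2758888B924 = 1409893269982722340.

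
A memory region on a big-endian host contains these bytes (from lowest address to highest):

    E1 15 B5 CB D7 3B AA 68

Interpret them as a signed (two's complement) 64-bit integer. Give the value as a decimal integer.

In big-endian order the high byte comes first in memory.
The bytes are already most-significant first: 0xE115B5CBD73BAA68.
Top bit is set, so as a signed 64-bit value this is 0xE115B5CBD73BAA68 − 2^64 = -2227674553570842008.

-2227674553570842008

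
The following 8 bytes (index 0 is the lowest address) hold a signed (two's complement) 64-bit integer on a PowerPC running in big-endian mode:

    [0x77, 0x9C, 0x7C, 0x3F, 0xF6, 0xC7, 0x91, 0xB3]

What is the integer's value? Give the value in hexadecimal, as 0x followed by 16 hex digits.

0x779C7C3FF6C791B3

Big-endian: lowest address holds the most-significant byte.
The bytes are already most-significant first: 0x779C7C3FF6C791B3.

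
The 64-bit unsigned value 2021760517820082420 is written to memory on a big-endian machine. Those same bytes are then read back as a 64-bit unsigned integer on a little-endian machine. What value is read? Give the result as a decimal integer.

2021760517820082420 in 64-bit hexadecimal is 0x1C0EBC7AAD9368F4.
Stored big-endian, the bytes at ascending addresses are 1C 0E BC 7A AD 93 68 F4.
Read back as little-endian, the first byte is least significant, giving 0xF46893AD7ABC0E1C.
0xF46893AD7ABC0E1C = 17611488716130094620.

17611488716130094620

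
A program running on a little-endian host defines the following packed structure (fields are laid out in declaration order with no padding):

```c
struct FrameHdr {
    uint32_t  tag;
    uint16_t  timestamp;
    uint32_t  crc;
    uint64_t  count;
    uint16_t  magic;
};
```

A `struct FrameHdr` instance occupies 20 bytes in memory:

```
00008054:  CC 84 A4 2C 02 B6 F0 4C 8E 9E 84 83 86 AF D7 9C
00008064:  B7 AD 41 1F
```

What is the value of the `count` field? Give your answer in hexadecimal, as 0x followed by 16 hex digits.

0xADB79CD7AF868384

`count` follows `tag` (4 B), `timestamp` (2 B), `crc` (4 B), so it starts at offset 4 + 2 + 4 = 10 and occupies 8 bytes.
Bytes at offsets 10..17: 84 83 86 AF D7 9C B7 AD.
Little-endian: lowest address holds the least-significant byte.
Reassemble most-significant byte first: AD B7 9C D7 AF 86 83 84 → 0xADB79CD7AF868384.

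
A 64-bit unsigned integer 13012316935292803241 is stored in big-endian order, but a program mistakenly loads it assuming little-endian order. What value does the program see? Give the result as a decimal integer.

12202764291338245556

13012316935292803241 in 64-bit hexadecimal is 0xB495094F78ED58A9.
Stored big-endian, the bytes at ascending addresses are B4 95 09 4F 78 ED 58 A9.
Read back as little-endian, the first byte is least significant, giving 0xA958ED784F0995B4.
0xA958ED784F0995B4 = 12202764291338245556.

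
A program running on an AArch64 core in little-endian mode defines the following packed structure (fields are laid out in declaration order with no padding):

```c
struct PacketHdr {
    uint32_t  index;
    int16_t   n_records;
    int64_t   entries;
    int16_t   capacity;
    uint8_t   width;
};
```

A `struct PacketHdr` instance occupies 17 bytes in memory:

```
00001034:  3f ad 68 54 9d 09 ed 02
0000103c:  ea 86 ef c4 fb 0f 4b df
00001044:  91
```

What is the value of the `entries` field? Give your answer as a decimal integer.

`entries` follows `index` (4 B), `n_records` (2 B), so it starts at offset 4 + 2 = 6 and occupies 8 bytes.
Bytes at offsets 6..13: ED 02 EA 86 EF C4 FB 0F.
Little-endian: lowest address holds the least-significant byte.
Reassemble most-significant byte first: 0F FB C4 EF 86 EA 02 ED → 0x0FFBC4EF86EA02ED.
0x0FFBC4EF86EA02ED = 1151730662763004653.

1151730662763004653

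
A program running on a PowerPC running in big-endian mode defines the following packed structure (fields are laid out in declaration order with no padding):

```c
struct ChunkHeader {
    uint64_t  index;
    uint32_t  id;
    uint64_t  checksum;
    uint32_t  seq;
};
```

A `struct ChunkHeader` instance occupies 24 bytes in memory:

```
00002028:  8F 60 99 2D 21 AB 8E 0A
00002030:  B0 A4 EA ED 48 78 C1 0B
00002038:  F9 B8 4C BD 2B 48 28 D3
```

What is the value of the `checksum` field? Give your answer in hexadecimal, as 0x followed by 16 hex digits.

`checksum` follows `index` (8 B), `id` (4 B), so it starts at offset 8 + 4 = 12 and occupies 8 bytes.
Bytes at offsets 12..19: 48 78 C1 0B F9 B8 4C BD.
In big-endian order the high byte comes first in memory.
The bytes are already most-significant first: 0x4878C10BF9B84CBD.

0x4878C10BF9B84CBD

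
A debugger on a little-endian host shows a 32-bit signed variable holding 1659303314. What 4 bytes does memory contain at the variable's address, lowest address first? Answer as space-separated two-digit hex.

1659303314 in hexadecimal, padded to 32 bits, is 0x62E6F592.
Split into bytes (most-significant first): 62 E6 F5 92.
Little-endian: lowest address holds the least-significant byte.
So at ascending addresses the bytes are 92 F5 E6 62.

92 F5 E6 62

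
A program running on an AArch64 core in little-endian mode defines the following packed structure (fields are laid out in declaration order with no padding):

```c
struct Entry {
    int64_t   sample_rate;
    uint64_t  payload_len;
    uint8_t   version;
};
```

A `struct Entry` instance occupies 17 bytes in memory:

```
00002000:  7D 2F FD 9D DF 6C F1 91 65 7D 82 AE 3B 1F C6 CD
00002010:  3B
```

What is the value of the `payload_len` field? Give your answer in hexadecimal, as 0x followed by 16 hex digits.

`payload_len` follows `sample_rate` (8 bytes), so it starts at byte offset 8 and occupies 8 bytes.
Bytes at offsets 8..15: 65 7D 82 AE 3B 1F C6 CD.
In little-endian order the low byte comes first in memory.
Reassemble most-significant byte first: CD C6 1F 3B AE 82 7D 65 → 0xCDC61F3BAE827D65.

0xCDC61F3BAE827D65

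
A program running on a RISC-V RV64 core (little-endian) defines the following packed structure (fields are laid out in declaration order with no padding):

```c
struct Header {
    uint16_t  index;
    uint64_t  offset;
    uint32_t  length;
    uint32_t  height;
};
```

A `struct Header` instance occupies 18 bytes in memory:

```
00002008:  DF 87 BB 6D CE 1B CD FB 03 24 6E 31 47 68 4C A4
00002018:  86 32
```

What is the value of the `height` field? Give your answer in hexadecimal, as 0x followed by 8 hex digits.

`height` follows `index` (2 B), `offset` (8 B), `length` (4 B), so it starts at offset 2 + 8 + 4 = 14 and occupies 4 bytes.
Bytes at offsets 14..17: 4C A4 86 32.
Little-endian stores the least-significant byte at the lowest address.
Reassemble most-significant byte first: 32 86 A4 4C → 0x3286A44C.

0x3286A44C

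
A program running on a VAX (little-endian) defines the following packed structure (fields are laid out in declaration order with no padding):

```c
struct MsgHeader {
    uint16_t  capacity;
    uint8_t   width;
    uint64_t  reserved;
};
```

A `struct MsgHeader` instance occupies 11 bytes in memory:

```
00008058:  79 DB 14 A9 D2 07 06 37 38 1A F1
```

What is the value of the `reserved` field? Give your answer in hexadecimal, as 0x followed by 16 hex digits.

0xF11A38370607D2A9

`reserved` follows `capacity` (2 B), `width` (1 B), so it starts at offset 2 + 1 = 3 and occupies 8 bytes.
Bytes at offsets 3..10: A9 D2 07 06 37 38 1A F1.
Little-endian stores the least-significant byte at the lowest address.
Reassemble most-significant byte first: F1 1A 38 37 06 07 D2 A9 → 0xF11A38370607D2A9.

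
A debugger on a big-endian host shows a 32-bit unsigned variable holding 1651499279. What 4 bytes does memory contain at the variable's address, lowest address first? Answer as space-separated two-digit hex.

1651499279 in hexadecimal, padded to 32 bits, is 0x626FE10F.
Split into bytes (most-significant first): 62 6F E1 0F.
In big-endian order the high byte comes first in memory.
So the memory order matches the most-significant-first order: 62 6F E1 0F.

62 6F E1 0F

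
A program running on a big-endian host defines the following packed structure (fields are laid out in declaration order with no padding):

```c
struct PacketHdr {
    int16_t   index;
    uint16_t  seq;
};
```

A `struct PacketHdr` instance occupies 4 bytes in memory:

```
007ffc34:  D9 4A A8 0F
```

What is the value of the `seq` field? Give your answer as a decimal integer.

`seq` follows `index` (2 bytes), so it starts at byte offset 2 and occupies 2 bytes.
Bytes at offsets 2..3: A8 0F.
In big-endian order the high byte comes first in memory.
The bytes are already most-significant first: 0xA80F.
0xA80F = 43023.

43023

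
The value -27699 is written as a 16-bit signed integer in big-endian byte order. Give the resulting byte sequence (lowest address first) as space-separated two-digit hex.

Two's complement of -27699 in 16 bits: 27699 = 0x6C33; invert → 0x93CC; add 1 → 0x93CD.
Split into bytes (most-significant first): 93 CD.
Big-endian: lowest address holds the most-significant byte.
So the memory order matches the most-significant-first order: 93 CD.

93 CD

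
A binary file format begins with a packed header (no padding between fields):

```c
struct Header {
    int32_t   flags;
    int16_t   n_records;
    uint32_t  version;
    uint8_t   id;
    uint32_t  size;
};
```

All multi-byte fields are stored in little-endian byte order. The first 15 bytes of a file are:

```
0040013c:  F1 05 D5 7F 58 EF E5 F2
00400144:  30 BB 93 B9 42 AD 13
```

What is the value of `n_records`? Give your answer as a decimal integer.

-4264

`n_records` follows `flags` (4 bytes), so it starts at byte offset 4 and occupies 2 bytes.
Bytes at offsets 4..5: 58 EF.
Little-endian: lowest address holds the least-significant byte.
Reassemble most-significant byte first: EF 58 → 0xEF58.
Top bit is set, so as a signed 16-bit value this is 0xEF58 − 2^16 = -4264.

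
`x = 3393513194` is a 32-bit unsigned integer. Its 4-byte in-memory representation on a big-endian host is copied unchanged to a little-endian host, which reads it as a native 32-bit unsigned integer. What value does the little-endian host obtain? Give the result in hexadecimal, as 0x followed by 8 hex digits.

3393513194 in 32-bit hexadecimal is 0xCA44E6EA.
Stored big-endian, the bytes at ascending addresses are CA 44 E6 EA.
Read back as little-endian, the first byte is least significant, giving 0xEAE644CA.

0xEAE644CA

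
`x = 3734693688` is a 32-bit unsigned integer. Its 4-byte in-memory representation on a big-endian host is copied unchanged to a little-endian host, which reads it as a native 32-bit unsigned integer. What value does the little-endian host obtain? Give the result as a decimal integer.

954702558

3734693688 in 32-bit hexadecimal is 0xDE9AE738.
Stored big-endian, the bytes at ascending addresses are DE 9A E7 38.
Read back as little-endian, the first byte is least significant, giving 0x38E79ADE.
0x38E79ADE = 954702558.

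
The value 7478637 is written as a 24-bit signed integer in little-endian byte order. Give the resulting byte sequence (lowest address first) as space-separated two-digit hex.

7478637 in hexadecimal, padded to 24 bits, is 0x721D6D.
Split into bytes (most-significant first): 72 1D 6D.
In little-endian order the low byte comes first in memory.
So at ascending addresses the bytes are 6D 1D 72.

6D 1D 72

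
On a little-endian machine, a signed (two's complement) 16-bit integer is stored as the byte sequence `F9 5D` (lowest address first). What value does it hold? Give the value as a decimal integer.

24057

Little-endian stores the least-significant byte at the lowest address.
Reassemble most-significant byte first: 5D F9 → 0x5DF9.
0x5DF9 = 24057.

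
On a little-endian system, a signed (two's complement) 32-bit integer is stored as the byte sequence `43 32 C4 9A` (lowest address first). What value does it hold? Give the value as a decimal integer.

Little-endian: lowest address holds the least-significant byte.
Reassemble most-significant byte first: 9A C4 32 43 → 0x9AC43243.
Top bit is set, so as a signed 32-bit value this is 0x9AC43243 − 2^32 = -1698418109.

-1698418109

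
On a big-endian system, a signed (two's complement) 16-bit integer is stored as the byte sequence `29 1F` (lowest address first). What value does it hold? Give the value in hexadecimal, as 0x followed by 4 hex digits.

Big-endian: lowest address holds the most-significant byte.
The bytes are already most-significant first: 0x291F.

0x291F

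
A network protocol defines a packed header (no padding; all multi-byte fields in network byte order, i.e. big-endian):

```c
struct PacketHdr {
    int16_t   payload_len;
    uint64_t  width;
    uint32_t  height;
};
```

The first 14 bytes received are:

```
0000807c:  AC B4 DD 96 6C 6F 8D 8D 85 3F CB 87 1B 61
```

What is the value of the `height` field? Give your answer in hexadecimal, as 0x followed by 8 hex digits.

0xCB871B61

`height` follows `payload_len` (2 B), `width` (8 B), so it starts at offset 2 + 8 = 10 and occupies 4 bytes.
Bytes at offsets 10..13: CB 87 1B 61.
Big-endian: lowest address holds the most-significant byte.
The bytes are already most-significant first: 0xCB871B61.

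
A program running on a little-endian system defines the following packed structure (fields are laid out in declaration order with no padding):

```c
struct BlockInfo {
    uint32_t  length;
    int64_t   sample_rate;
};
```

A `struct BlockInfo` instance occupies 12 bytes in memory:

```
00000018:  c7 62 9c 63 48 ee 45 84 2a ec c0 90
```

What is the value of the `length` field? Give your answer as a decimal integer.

`length` is the first field, at byte offset 0, occupying 4 bytes.
Bytes at offsets 0..3: C7 62 9C 63.
Little-endian: lowest address holds the least-significant byte.
Reassemble most-significant byte first: 63 9C 62 C7 → 0x639C62C7.
0x639C62C7 = 1671193287.

1671193287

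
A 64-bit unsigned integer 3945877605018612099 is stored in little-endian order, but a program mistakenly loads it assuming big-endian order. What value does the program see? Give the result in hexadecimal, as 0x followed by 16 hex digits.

0x83B14D8EC692C236

3945877605018612099 in 64-bit hexadecimal is 0x36C292C68E4DB183.
Stored little-endian, the bytes at ascending addresses are 83 B1 4D 8E C6 92 C2 36.
Read back as big-endian, the last byte is least significant, giving 0x83B14D8EC692C236.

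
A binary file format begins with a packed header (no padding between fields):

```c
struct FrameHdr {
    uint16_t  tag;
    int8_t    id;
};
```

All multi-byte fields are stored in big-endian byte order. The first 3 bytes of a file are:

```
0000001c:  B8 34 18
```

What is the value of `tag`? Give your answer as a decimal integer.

47156

`tag` is the first field, at byte offset 0, occupying 2 bytes.
Bytes at offsets 0..1: B8 34.
Big-endian: lowest address holds the most-significant byte.
The bytes are already most-significant first: 0xB834.
0xB834 = 47156.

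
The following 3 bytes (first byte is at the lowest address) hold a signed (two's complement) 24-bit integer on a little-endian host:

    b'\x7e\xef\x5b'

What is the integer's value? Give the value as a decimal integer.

Little-endian stores the least-significant byte at the lowest address.
Reassemble most-significant byte first: 5B EF 7E → 0x5BEF7E.
0x5BEF7E = 6025086.

6025086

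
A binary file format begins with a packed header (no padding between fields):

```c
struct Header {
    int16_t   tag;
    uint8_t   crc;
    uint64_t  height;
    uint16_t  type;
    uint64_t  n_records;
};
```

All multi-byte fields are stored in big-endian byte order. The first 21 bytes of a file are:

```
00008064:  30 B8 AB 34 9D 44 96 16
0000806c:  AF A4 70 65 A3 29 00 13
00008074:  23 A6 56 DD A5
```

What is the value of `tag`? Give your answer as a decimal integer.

`tag` is the first field, at byte offset 0, occupying 2 bytes.
Bytes at offsets 0..1: 30 B8.
In big-endian order the high byte comes first in memory.
The bytes are already most-significant first: 0x30B8.
0x30B8 = 12472.

12472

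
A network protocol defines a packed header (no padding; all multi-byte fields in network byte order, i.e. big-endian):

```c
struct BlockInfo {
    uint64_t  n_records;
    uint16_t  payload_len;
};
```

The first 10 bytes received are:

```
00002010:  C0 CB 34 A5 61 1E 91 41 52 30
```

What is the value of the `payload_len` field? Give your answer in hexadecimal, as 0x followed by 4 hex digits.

0x5230

`payload_len` follows `n_records` (8 bytes), so it starts at byte offset 8 and occupies 2 bytes.
Bytes at offsets 8..9: 52 30.
Big-endian stores the most-significant byte at the lowest address.
The bytes are already most-significant first: 0x5230.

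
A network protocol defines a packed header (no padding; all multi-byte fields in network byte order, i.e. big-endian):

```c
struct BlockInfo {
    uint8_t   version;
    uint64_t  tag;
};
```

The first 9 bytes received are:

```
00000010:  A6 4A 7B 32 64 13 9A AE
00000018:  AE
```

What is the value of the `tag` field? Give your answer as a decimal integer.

5366938786349100718

`tag` follows `version` (1 byte), so it starts at byte offset 1 and occupies 8 bytes.
Bytes at offsets 1..8: 4A 7B 32 64 13 9A AE AE.
Big-endian: lowest address holds the most-significant byte.
The bytes are already most-significant first: 0x4A7B3264139AAEAE.
0x4A7B3264139AAEAE = 5366938786349100718.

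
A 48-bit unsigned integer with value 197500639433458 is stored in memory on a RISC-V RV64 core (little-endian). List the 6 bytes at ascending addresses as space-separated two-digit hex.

197500639433458 in hexadecimal, padded to 48 bits, is 0xB3A03374D2F2.
Split into bytes (most-significant first): B3 A0 33 74 D2 F2.
Little-endian stores the least-significant byte at the lowest address.
So at ascending addresses the bytes are F2 D2 74 33 A0 B3.

F2 D2 74 33 A0 B3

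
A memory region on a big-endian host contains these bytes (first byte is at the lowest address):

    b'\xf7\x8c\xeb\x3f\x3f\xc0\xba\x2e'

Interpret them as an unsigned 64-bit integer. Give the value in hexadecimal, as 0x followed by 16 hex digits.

0xF78CEB3F3FC0BA2E

Big-endian: lowest address holds the most-significant byte.
The bytes are already most-significant first: 0xF78CEB3F3FC0BA2E.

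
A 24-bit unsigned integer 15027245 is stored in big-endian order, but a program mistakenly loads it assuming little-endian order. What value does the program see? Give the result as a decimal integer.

15027245 in 24-bit hexadecimal is 0xE54C2D.
Stored big-endian, the bytes at ascending addresses are E5 4C 2D.
Read back as little-endian, the first byte is least significant, giving 0x2D4CE5.
0x2D4CE5 = 2968805.

2968805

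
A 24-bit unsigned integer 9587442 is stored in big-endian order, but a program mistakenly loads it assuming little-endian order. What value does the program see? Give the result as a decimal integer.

15878802

9587442 in 24-bit hexadecimal is 0x924AF2.
Stored big-endian, the bytes at ascending addresses are 92 4A F2.
Read back as little-endian, the first byte is least significant, giving 0xF24A92.
0xF24A92 = 15878802.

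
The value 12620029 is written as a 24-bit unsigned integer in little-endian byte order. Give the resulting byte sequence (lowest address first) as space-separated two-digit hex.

12620029 in hexadecimal, padded to 24 bits, is 0xC090FD.
Split into bytes (most-significant first): C0 90 FD.
Little-endian stores the least-significant byte at the lowest address.
So at ascending addresses the bytes are FD 90 C0.

FD 90 C0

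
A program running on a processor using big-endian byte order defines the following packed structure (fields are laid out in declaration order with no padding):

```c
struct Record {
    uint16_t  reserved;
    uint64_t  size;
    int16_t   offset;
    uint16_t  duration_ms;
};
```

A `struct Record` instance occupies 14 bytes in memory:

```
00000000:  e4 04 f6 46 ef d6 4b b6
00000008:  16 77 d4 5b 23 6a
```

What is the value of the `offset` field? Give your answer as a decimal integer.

-11173

`offset` follows `reserved` (2 B), `size` (8 B), so it starts at offset 2 + 8 = 10 and occupies 2 bytes.
Bytes at offsets 10..11: D4 5B.
Big-endian: lowest address holds the most-significant byte.
The bytes are already most-significant first: 0xD45B.
Top bit is set, so as a signed 16-bit value this is 0xD45B − 2^16 = -11173.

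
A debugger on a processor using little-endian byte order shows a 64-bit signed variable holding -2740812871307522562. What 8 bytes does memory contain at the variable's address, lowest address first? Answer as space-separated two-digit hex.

Two's complement of -2740812871307522562 in 64 bits: 2740812871307522562 = 0x260952C8F61A7202; invert → 0xD9F6AD3709E58DFD; add 1 → 0xD9F6AD3709E58DFE.
Split into bytes (most-significant first): D9 F6 AD 37 09 E5 8D FE.
In little-endian order the low byte comes first in memory.
So at ascending addresses the bytes are FE 8D E5 09 37 AD F6 D9.

FE 8D E5 09 37 AD F6 D9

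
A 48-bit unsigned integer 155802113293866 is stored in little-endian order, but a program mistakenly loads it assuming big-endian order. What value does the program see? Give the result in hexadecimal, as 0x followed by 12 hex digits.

0x2A3E9E81B38D

155802113293866 in 48-bit hexadecimal is 0x8DB3819E3E2A.
Stored little-endian, the bytes at ascending addresses are 2A 3E 9E 81 B3 8D.
Read back as big-endian, the last byte is least significant, giving 0x2A3E9E81B38D.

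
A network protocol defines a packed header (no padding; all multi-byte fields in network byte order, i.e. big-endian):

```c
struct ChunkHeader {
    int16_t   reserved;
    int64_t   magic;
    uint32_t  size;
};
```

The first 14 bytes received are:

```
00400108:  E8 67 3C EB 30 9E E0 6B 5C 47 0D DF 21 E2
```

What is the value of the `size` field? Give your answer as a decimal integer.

`size` follows `reserved` (2 B), `magic` (8 B), so it starts at offset 2 + 8 = 10 and occupies 4 bytes.
Bytes at offsets 10..13: 0D DF 21 E2.
Big-endian stores the most-significant byte at the lowest address.
The bytes are already most-significant first: 0x0DDF21E2.
0x0DDF21E2 = 232727010.

232727010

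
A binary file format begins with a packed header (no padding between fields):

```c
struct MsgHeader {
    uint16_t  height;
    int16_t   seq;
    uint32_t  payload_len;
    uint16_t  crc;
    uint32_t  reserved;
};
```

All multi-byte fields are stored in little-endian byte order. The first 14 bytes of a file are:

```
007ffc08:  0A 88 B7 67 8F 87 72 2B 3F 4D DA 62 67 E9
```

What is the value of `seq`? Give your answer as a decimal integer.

26551

`seq` follows `height` (2 bytes), so it starts at byte offset 2 and occupies 2 bytes.
Bytes at offsets 2..3: B7 67.
Little-endian stores the least-significant byte at the lowest address.
Reassemble most-significant byte first: 67 B7 → 0x67B7.
0x67B7 = 26551.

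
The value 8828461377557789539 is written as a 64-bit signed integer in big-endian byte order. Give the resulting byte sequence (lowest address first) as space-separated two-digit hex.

7A 84 FE D9 02 96 7B 63

8828461377557789539 in hexadecimal, padded to 64 bits, is 0x7A84FED902967B63.
Split into bytes (most-significant first): 7A 84 FE D9 02 96 7B 63.
In big-endian order the high byte comes first in memory.
So the memory order matches the most-significant-first order: 7A 84 FE D9 02 96 7B 63.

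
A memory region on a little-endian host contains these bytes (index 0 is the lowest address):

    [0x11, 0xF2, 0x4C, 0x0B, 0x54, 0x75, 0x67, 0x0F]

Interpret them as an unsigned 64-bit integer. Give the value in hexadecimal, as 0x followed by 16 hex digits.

In little-endian order the low byte comes first in memory.
Reassemble most-significant byte first: 0F 67 75 54 0B 4C F2 11 → 0x0F6775540B4CF211.

0x0F6775540B4CF211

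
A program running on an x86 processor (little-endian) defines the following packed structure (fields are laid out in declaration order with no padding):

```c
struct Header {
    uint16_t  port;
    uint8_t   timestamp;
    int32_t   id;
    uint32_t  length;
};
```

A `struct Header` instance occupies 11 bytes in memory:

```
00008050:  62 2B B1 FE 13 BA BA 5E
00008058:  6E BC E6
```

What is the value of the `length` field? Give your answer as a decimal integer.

`length` follows `port` (2 B), `timestamp` (1 B), `id` (4 B), so it starts at offset 2 + 1 + 4 = 7 and occupies 4 bytes.
Bytes at offsets 7..10: 5E 6E BC E6.
In little-endian order the low byte comes first in memory.
Reassemble most-significant byte first: E6 BC 6E 5E → 0xE6BC6E5E.
0xE6BC6E5E = 3871108702.

3871108702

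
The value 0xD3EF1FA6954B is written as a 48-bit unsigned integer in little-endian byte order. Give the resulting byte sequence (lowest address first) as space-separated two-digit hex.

4B 95 A6 1F EF D3

Split into bytes (most-significant first): D3 EF 1F A6 95 4B.
Little-endian stores the least-significant byte at the lowest address.
So at ascending addresses the bytes are 4B 95 A6 1F EF D3.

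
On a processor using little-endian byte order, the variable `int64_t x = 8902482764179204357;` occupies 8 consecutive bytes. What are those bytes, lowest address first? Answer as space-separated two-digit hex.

05 69 F0 19 E8 F8 8B 7B

8902482764179204357 in hexadecimal, padded to 64 bits, is 0x7B8BF8E819F06905.
Split into bytes (most-significant first): 7B 8B F8 E8 19 F0 69 05.
Little-endian stores the least-significant byte at the lowest address.
So at ascending addresses the bytes are 05 69 F0 19 E8 F8 8B 7B.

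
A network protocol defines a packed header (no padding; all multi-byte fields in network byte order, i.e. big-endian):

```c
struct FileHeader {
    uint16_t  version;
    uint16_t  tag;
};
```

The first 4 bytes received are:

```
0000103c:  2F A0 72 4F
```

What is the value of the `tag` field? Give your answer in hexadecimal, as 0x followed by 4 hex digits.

0x724F

`tag` follows `version` (2 bytes), so it starts at byte offset 2 and occupies 2 bytes.
Bytes at offsets 2..3: 72 4F.
Big-endian stores the most-significant byte at the lowest address.
The bytes are already most-significant first: 0x724F.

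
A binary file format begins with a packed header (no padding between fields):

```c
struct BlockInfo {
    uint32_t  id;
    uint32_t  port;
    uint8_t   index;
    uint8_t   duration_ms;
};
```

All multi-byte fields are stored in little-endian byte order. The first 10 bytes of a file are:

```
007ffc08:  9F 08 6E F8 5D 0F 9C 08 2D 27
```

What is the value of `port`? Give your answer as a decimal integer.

144445277

`port` follows `id` (4 bytes), so it starts at byte offset 4 and occupies 4 bytes.
Bytes at offsets 4..7: 5D 0F 9C 08.
Little-endian: lowest address holds the least-significant byte.
Reassemble most-significant byte first: 08 9C 0F 5D → 0x089C0F5D.
0x089C0F5D = 144445277.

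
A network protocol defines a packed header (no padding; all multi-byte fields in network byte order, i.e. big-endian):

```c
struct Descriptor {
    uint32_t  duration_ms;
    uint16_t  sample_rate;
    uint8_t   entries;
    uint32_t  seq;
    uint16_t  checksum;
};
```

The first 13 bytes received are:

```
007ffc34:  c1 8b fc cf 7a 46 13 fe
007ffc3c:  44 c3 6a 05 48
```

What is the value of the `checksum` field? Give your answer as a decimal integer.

1352

`checksum` follows `duration_ms` (4 B), `sample_rate` (2 B), `entries` (1 B), `seq` (4 B), so it starts at offset 4 + 2 + 1 + 4 = 11 and occupies 2 bytes.
Bytes at offsets 11..12: 05 48.
Big-endian: lowest address holds the most-significant byte.
The bytes are already most-significant first: 0x0548.
0x0548 = 1352.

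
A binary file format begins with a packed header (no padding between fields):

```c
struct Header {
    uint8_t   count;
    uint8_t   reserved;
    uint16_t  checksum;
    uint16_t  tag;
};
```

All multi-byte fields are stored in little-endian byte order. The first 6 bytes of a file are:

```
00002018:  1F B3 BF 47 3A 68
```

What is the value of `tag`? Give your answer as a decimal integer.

`tag` follows `count` (1 B), `reserved` (1 B), `checksum` (2 B), so it starts at offset 1 + 1 + 2 = 4 and occupies 2 bytes.
Bytes at offsets 4..5: 3A 68.
Little-endian: lowest address holds the least-significant byte.
Reassemble most-significant byte first: 68 3A → 0x683A.
0x683A = 26682.

26682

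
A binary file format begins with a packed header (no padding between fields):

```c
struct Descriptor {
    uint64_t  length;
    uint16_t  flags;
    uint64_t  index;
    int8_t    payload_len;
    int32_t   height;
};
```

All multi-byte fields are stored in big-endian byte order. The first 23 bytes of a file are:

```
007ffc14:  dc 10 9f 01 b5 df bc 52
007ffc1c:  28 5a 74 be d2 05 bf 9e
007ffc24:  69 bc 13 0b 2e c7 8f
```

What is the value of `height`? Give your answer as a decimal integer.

187615119

`height` follows `length` (8 B), `flags` (2 B), `index` (8 B), `payload_len` (1 B), so it starts at offset 8 + 2 + 8 + 1 = 19 and occupies 4 bytes.
Bytes at offsets 19..22: 0B 2E C7 8F.
Big-endian stores the most-significant byte at the lowest address.
The bytes are already most-significant first: 0x0B2EC78F.
0x0B2EC78F = 187615119.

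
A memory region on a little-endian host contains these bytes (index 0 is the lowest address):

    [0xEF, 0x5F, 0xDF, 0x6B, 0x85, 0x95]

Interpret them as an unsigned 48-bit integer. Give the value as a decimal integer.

Little-endian: lowest address holds the least-significant byte.
Reassemble most-significant byte first: 95 85 6B DF 5F EF → 0x95856BDF5FEF.
0x95856BDF5FEF = 164400272990191.

164400272990191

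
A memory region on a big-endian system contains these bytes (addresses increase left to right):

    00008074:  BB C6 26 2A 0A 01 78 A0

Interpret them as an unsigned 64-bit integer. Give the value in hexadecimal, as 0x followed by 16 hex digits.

0xBBC6262A0A0178A0

In big-endian order the high byte comes first in memory.
The bytes are already most-significant first: 0xBBC6262A0A0178A0.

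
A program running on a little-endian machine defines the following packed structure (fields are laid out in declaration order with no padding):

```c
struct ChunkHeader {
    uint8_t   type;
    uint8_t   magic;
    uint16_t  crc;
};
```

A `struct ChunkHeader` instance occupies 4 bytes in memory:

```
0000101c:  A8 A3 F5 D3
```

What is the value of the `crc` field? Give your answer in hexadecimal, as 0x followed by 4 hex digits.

`crc` follows `type` (1 B), `magic` (1 B), so it starts at offset 1 + 1 = 2 and occupies 2 bytes.
Bytes at offsets 2..3: F5 D3.
In little-endian order the low byte comes first in memory.
Reassemble most-significant byte first: D3 F5 → 0xD3F5.

0xD3F5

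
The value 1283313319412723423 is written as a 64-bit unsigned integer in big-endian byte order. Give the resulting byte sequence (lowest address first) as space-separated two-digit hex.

11 CF 3E AA 2B 1F 6E DF

1283313319412723423 in hexadecimal, padded to 64 bits, is 0x11CF3EAA2B1F6EDF.
Split into bytes (most-significant first): 11 CF 3E AA 2B 1F 6E DF.
In big-endian order the high byte comes first in memory.
So the memory order matches the most-significant-first order: 11 CF 3E AA 2B 1F 6E DF.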